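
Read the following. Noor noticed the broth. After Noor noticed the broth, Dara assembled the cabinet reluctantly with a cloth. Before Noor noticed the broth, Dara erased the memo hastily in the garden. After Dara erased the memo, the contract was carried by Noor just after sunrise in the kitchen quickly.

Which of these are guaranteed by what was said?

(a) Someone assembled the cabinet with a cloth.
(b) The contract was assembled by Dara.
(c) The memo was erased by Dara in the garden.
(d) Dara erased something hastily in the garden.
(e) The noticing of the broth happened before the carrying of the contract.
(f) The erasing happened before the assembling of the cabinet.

(a), (c), (d), (f)

(a) Entailed — every conjunct here is already in the original assembling event.
(b) Not entailed — Dara assembled the cabinet, not the contract; the contract belongs to the carrying event.
(c) Entailed — this follows by dropping conjuncts from the erasing event's description.
(d) Entailed — this follows by dropping conjuncts from the erasing event's description.
(e) Not entailed — the narrative doesn't order the noticing relative to the carrying.
(f) Entailed — the narrative places the erasing before the assembling.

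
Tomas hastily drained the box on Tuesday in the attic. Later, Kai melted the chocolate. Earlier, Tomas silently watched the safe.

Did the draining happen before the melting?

yes

The narrative orders the draining before the melting.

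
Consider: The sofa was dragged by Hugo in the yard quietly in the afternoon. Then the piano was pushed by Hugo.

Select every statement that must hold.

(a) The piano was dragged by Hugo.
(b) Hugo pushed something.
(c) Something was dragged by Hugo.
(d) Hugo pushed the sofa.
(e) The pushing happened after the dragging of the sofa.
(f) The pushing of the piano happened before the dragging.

(a) Not entailed — Hugo dragged the sofa, not the piano; the piano belongs to the pushing event.
(b) Entailed — generalizing the patient leaves a sub-description the original still satisfies.
(c) Entailed — dropping 'in the afternoon', 'in the yard', 'quietly' and generalizing the patient leaves a sub-description the original still satisfies.
(d) Not entailed — Hugo pushed the piano, not the sofa; the sofa belongs to the dragging event.
(e) Entailed — the narrative places the dragging before the pushing.
(f) Not entailed — the narrative places the dragging before the pushing, not after.

(b), (c), (e)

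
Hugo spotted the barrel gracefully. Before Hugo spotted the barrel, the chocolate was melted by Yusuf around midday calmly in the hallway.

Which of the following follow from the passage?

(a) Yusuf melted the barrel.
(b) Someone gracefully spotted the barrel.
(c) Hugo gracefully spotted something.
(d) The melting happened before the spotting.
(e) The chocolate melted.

(b), (c), (d), (e)

(a) Not entailed — Yusuf melted the chocolate, not the barrel; the barrel belongs to the spotting event.
(b) Entailed — this follows by dropping conjuncts from the spotting event's description.
(c) Entailed — every conjunct here is already in the original spotting event.
(d) Entailed — the narrative places the melting before the spotting.
(e) Entailed — 'Yusuf melted the chocolate' is causative; it entails the inchoative 'the chocolate melted'.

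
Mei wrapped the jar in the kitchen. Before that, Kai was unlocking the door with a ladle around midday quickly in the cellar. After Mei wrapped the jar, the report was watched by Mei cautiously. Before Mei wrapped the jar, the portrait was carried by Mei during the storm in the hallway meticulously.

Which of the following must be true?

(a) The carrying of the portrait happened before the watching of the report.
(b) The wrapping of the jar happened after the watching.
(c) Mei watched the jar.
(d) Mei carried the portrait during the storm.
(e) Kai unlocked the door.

(a) Entailed — the narrative places the carrying before the watching.
(b) Not entailed — the narrative places the wrapping before the watching, not after.
(c) Not entailed — Mei watched the report, not the jar; the jar belongs to the wrapping event.
(d) Entailed — this follows by dropping conjuncts from the carrying event's description.
(e) Not entailed — 'was unlocking' is progressive on an accomplishment; it does not entail the completed 'unlocked'.

(a), (d)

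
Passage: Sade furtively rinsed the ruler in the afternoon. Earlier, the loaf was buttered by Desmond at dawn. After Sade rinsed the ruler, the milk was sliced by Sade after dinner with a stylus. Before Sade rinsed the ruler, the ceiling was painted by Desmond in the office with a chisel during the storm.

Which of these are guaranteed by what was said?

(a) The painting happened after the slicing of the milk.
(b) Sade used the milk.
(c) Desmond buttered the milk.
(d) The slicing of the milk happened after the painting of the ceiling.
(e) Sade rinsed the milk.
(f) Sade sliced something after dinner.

(a) Not entailed — the narrative places the painting before the slicing, not after.
(b) Not entailed — the milk is the patient, not an instrument — Sade used a stylus.
(c) Not entailed — Desmond buttered the loaf, not the milk; the milk belongs to the slicing event.
(d) Entailed — the narrative places the painting before the slicing.
(e) Not entailed — Sade rinsed the ruler, not the milk; the milk belongs to the slicing event.
(f) Entailed — every conjunct here is already in the original slicing event.

(d), (f)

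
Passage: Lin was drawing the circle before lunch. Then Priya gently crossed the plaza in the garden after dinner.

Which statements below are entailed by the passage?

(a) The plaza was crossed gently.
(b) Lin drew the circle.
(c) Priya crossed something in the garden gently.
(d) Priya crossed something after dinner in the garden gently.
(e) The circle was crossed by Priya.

(a), (c), (d)

(a) Entailed — dropping 'after dinner', 'in the garden' and generalizing the agent leaves a sub-description the original still satisfies.
(b) Not entailed — 'was drawing' is progressive on an accomplishment; it does not entail the completed 'drew'.
(c) Entailed — the original entails any weakening of itself; this just drops 'after dinner' and generalizes the patient.
(d) Entailed — generalizing the patient leaves a sub-description the original still satisfies.
(e) Not entailed — Priya crossed the plaza, not the circle; the circle belongs to the drawing event.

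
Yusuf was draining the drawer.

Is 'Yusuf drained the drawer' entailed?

'was draining' is progressive; for an accomplishment like 'drain the drawer', it doesn't entail completion.

no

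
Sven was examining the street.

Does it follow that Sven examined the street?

yes

'examine' is atelic; if Sven was examining the street, then Sven examined the street (for some time).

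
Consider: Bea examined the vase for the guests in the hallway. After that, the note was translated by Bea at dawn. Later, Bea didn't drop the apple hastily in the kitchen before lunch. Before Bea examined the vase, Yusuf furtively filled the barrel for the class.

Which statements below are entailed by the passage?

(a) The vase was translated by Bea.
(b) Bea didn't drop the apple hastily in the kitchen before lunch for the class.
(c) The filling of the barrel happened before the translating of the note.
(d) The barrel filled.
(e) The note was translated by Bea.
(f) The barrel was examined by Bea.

(b), (c), (d), (e)

(a) Not entailed — Bea translated the note, not the vase; the vase belongs to the examining event.
(b) Entailed — under negation, adding a further restriction is entailed: if no such dropping event occurred, none occurred for the class either.
(c) Entailed — the narrative places the filling before the translating.
(d) Entailed — 'Yusuf filled the barrel' is causative; it entails the inchoative 'the barrel filled'.
(e) Entailed — dropping 'at dawn' leaves a sub-description the original still satisfies.
(f) Not entailed — Bea examined the vase, not the barrel; the barrel belongs to the filling event.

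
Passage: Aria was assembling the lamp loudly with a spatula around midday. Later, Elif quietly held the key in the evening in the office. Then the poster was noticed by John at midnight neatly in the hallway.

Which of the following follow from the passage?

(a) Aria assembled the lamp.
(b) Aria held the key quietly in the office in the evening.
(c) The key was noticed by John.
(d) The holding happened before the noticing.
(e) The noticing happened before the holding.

(d)

(a) Not entailed — 'was assembling' is progressive on an accomplishment; it does not entail the completed 'assembled'.
(b) Not entailed — the passage has Elif holding the key, not Aria.
(c) Not entailed — John noticed the poster, not the key; the key belongs to the holding event.
(d) Entailed — the narrative places the holding before the noticing.
(e) Not entailed — the narrative places the holding before the noticing, not after.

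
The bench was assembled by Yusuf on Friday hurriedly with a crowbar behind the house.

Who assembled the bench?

'Yusuf' marks the agent of the assembling event.

Yusuf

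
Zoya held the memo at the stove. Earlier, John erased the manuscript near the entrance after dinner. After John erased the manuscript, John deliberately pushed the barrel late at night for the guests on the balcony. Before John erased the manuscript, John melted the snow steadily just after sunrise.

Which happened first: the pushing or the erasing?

The connectives place the erasing before the pushing.

the erasing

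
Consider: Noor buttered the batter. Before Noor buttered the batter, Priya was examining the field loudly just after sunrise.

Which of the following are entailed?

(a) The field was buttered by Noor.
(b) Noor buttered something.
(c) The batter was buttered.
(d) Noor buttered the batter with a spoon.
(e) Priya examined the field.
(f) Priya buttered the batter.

(b), (c), (e)

(a) Not entailed — Noor buttered the batter, not the field; the field belongs to the examining event.
(b) Entailed — this follows by dropping conjuncts from the buttering event's description.
(c) Entailed — every conjunct here is already in the original buttering event.
(d) Not entailed — 'with a spoon' adds information not in the original event.
(e) Entailed — 'examine' is an activity; 'was examining' entails that some examining happened, so 'examined' holds.
(f) Not entailed — the passage has Noor buttering the batter, not Priya.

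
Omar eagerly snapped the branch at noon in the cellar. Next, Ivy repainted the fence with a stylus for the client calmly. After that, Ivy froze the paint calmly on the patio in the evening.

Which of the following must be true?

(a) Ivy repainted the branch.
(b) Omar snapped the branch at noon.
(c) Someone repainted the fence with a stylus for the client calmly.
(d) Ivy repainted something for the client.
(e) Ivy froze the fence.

(b), (c), (d)

(a) Not entailed — Ivy repainted the fence, not the branch; the branch belongs to the snapping event.
(b) Entailed — the original entails any weakening of itself; this just drops 'in the cellar', 'eagerly'.
(c) Entailed — this follows by dropping conjuncts from the repainting event's description.
(d) Entailed — every conjunct here is already in the original repainting event.
(e) Not entailed — Ivy froze the paint, not the fence; the fence belongs to the repainting event.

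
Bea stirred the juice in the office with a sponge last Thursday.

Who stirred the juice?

Bea

'Bea' marks the agent of the stirring event.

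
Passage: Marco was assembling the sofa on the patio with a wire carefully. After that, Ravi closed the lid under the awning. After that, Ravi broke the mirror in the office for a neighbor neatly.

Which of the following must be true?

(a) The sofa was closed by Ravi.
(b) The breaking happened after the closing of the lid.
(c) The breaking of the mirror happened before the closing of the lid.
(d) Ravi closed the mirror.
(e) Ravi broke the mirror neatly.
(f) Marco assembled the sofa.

(a) Not entailed — Ravi closed the lid, not the sofa; the sofa belongs to the assembling event.
(b) Entailed — the narrative places the closing before the breaking.
(c) Not entailed — the narrative places the closing before the breaking, not after.
(d) Not entailed — Ravi closed the lid, not the mirror; the mirror belongs to the breaking event.
(e) Entailed — the original entails any weakening of itself; this just drops 'in the office', 'for a neighbor'.
(f) Not entailed — 'was assembling' is progressive on an accomplishment; it does not entail the completed 'assembled'.

(b), (e)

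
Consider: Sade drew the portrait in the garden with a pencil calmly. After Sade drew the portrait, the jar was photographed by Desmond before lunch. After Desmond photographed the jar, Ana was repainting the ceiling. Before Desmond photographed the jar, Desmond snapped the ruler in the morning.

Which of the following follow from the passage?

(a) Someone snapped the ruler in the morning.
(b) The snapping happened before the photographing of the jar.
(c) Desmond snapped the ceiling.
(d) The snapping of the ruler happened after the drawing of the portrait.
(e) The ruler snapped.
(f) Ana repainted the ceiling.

(a), (b), (e)

(a) Entailed — generalizing the agent leaves a sub-description the original still satisfies.
(b) Entailed — the narrative places the snapping before the photographing.
(c) Not entailed — Desmond snapped the ruler, not the ceiling; the ceiling belongs to the repainting event.
(d) Not entailed — the narrative doesn't order the drawing relative to the snapping.
(e) Entailed — 'Desmond snapped the ruler' is causative; it entails the inchoative 'the ruler snapped'.
(f) Not entailed — 'was repainting' is progressive on an accomplishment; it does not entail the completed 'repainted'.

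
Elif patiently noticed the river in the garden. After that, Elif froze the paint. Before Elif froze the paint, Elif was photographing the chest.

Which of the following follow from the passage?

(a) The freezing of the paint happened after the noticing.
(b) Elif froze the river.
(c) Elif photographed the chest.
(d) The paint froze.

(a), (d)

(a) Entailed — the narrative places the noticing before the freezing.
(b) Not entailed — Elif froze the paint, not the river; the river belongs to the noticing event.
(c) Not entailed — 'was photographing' is progressive on an accomplishment; it does not entail the completed 'photographed'.
(d) Entailed — 'Elif froze the paint' is causative; it entails the inchoative 'the paint froze'.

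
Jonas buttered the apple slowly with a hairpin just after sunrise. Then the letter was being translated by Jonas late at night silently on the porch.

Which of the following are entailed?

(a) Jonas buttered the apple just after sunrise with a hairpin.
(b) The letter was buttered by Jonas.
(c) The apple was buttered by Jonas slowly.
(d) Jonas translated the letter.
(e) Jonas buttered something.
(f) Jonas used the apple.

(a), (c), (e)

(a) Entailed — this follows by dropping conjuncts from the buttering event's description.
(b) Not entailed — Jonas buttered the apple, not the letter; the letter belongs to the translating event.
(c) Entailed — dropping 'just after sunrise', 'with a hairpin' leaves a sub-description the original still satisfies.
(d) Not entailed — 'was translating' is progressive on an accomplishment; it does not entail the completed 'translated'.
(e) Entailed — this follows by dropping conjuncts from the buttering event's description.
(f) Not entailed — the apple is the patient, not an instrument — Jonas used a hairpin.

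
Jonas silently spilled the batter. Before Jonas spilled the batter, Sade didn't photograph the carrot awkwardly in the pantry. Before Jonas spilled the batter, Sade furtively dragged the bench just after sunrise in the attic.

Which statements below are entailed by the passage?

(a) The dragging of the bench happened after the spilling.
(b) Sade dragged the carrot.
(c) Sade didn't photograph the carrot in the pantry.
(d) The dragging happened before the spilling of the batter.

(a) Not entailed — the narrative places the dragging before the spilling, not after.
(b) Not entailed — Sade dragged the bench, not the carrot; the carrot belongs to the photographing event.
(c) Not entailed — dropping 'awkwardly' under negation is not valid — the original leaves open that Sade photographed the carrot some other way.
(d) Entailed — the narrative places the dragging before the spilling.

(d)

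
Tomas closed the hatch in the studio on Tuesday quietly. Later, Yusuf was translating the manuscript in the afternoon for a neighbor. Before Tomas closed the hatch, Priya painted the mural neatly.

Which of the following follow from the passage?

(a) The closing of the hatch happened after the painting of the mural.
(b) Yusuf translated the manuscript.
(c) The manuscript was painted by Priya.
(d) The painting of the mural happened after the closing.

(a) Entailed — the narrative places the painting before the closing.
(b) Not entailed — 'was translating' is progressive on an accomplishment; it does not entail the completed 'translated'.
(c) Not entailed — Priya painted the mural, not the manuscript; the manuscript belongs to the translating event.
(d) Not entailed — the narrative places the painting before the closing, not after.

(a)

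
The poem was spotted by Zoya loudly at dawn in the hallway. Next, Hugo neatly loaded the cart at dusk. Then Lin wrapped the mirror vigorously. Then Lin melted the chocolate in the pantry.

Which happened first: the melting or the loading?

The connectives place the loading before the melting.

the loading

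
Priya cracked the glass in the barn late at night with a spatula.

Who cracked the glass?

'Priya' marks the agent of the cracking event.

Priya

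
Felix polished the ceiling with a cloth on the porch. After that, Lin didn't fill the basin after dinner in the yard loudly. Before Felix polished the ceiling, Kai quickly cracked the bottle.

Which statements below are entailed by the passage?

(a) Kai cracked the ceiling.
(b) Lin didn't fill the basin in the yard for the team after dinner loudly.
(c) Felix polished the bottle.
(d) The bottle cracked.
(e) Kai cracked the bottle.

(b), (d), (e)

(a) Not entailed — Kai cracked the bottle, not the ceiling; the ceiling belongs to the polishing event.
(b) Entailed — under negation, adding a further restriction is entailed: if no such filling event occurred, none occurred for the team either.
(c) Not entailed — Felix polished the ceiling, not the bottle; the bottle belongs to the cracking event.
(d) Entailed — 'Kai cracked the bottle' is causative; it entails the inchoative 'the bottle cracked'.
(e) Entailed — the original entails any weakening of itself; this just drops 'quickly'.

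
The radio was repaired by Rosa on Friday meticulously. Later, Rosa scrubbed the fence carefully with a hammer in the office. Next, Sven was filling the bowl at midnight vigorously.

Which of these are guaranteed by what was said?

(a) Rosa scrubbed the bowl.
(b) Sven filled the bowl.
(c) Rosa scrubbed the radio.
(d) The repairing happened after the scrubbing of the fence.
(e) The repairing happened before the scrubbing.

(e)

(a) Not entailed — Rosa scrubbed the fence, not the bowl; the bowl belongs to the filling event.
(b) Not entailed — 'was filling' is progressive on an accomplishment; it does not entail the completed 'filled'.
(c) Not entailed — Rosa scrubbed the fence, not the radio; the radio belongs to the repairing event.
(d) Not entailed — the narrative places the repairing before the scrubbing, not after.
(e) Entailed — the narrative places the repairing before the scrubbing.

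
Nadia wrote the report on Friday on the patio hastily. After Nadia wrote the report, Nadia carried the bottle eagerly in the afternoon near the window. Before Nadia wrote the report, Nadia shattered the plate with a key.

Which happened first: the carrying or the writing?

the writing

The connectives place the writing before the carrying.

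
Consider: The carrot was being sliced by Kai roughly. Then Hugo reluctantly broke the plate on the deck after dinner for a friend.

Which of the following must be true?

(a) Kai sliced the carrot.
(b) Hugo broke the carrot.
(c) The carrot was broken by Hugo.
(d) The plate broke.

(a) Not entailed — 'was slicing' is progressive on an accomplishment; it does not entail the completed 'sliced'.
(b) Not entailed — Hugo broke the plate, not the carrot; the carrot belongs to the slicing event.
(c) Not entailed — Hugo broke the plate, not the carrot; the carrot belongs to the slicing event.
(d) Entailed — 'Hugo broke the plate' is causative; it entails the inchoative 'the plate broke'.

(d)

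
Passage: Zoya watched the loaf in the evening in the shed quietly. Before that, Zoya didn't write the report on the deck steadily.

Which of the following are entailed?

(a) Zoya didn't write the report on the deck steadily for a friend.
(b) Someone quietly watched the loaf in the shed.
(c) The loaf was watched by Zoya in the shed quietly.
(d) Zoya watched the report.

(a) Entailed — under negation, adding a further restriction is entailed: if no such writing event occurred, none occurred for a friend either.
(b) Entailed — this follows by dropping conjuncts from the watching event's description.
(c) Entailed — the original entails any weakening of itself; this just drops 'in the evening'.
(d) Not entailed — Zoya watched the loaf, not the report; the report belongs to the writing event.

(a), (b), (c)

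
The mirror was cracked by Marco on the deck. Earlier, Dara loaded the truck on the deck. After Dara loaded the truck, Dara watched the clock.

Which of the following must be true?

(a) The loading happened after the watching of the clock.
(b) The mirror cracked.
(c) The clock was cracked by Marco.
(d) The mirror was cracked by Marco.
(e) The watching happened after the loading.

(b), (d), (e)

(a) Not entailed — the narrative places the loading before the watching, not after.
(b) Entailed — 'Marco cracked the mirror' is causative; it entails the inchoative 'the mirror cracked'.
(c) Not entailed — Marco cracked the mirror, not the clock; the clock belongs to the watching event.
(d) Entailed — this follows by dropping conjuncts from the cracking event's description.
(e) Entailed — the narrative places the loading before the watching.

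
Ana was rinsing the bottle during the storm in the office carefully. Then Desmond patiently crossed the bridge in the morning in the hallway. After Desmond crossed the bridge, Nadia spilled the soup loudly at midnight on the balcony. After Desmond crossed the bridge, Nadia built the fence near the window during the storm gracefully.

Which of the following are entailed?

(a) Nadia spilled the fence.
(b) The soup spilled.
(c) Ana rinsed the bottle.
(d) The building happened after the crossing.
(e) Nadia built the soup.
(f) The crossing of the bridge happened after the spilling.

(a) Not entailed — Nadia spilled the soup, not the fence; the fence belongs to the building event.
(b) Entailed — 'Nadia spilled the soup' is causative; it entails the inchoative 'the soup spilled'.
(c) Entailed — 'rinse' is an activity; 'was rinsing' entails that some rinsing happened, so 'rinsed' holds.
(d) Entailed — the narrative places the crossing before the building.
(e) Not entailed — Nadia built the fence, not the soup; the soup belongs to the spilling event.
(f) Not entailed — the narrative places the crossing before the spilling, not after.

(b), (c), (d)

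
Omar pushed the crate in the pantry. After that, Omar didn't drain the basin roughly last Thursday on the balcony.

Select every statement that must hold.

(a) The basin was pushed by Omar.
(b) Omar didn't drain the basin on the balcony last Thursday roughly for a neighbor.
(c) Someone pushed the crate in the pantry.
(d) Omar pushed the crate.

(a) Not entailed — Omar pushed the crate, not the basin; the basin belongs to the draining event.
(b) Entailed — under negation, adding a further restriction is entailed: if no such draining event occurred, none occurred for a neighbor either.
(c) Entailed — the original entails any weakening of itself; this just generalizes the agent.
(d) Entailed — this follows by dropping conjuncts from the pushing event's description.

(b), (c), (d)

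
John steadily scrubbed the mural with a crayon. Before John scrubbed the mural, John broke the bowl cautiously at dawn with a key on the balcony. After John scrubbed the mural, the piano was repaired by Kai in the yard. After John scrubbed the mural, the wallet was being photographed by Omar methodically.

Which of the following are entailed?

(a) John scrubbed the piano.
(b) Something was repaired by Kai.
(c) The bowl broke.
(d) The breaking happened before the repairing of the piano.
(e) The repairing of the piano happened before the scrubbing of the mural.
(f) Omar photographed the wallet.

(a) Not entailed — John scrubbed the mural, not the piano; the piano belongs to the repairing event.
(b) Entailed — dropping 'in the yard' and generalizing the patient leaves a sub-description the original still satisfies.
(c) Entailed — 'John broke the bowl' is causative; it entails the inchoative 'the bowl broke'.
(d) Entailed — the narrative places the breaking before the repairing.
(e) Not entailed — the narrative places the scrubbing before the repairing, not after.
(f) Not entailed — 'was photographing' is progressive on an accomplishment; it does not entail the completed 'photographed'.

(b), (c), (d)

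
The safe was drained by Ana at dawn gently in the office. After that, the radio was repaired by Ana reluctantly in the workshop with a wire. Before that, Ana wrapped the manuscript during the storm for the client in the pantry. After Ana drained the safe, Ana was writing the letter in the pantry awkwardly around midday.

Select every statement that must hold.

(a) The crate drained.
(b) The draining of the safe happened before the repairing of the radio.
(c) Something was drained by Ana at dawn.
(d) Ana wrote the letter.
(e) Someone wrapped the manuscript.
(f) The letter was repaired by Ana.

(a) Not entailed — the safe is what drained, not the crate.
(b) Entailed — the narrative places the draining before the repairing.
(c) Entailed — this follows by dropping conjuncts from the draining event's description.
(d) Not entailed — 'was writing' is progressive on an accomplishment; it does not entail the completed 'wrote'.
(e) Entailed — the original entails any weakening of itself; this just drops 'in the pantry', 'during the storm', 'for the client' and generalizes the agent.
(f) Not entailed — Ana repaired the radio, not the letter; the letter belongs to the writing event.

(b), (c), (e)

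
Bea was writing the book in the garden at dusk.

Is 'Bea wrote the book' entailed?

'was writing' is progressive; for an accomplishment like 'write the book', it doesn't entail completion.

no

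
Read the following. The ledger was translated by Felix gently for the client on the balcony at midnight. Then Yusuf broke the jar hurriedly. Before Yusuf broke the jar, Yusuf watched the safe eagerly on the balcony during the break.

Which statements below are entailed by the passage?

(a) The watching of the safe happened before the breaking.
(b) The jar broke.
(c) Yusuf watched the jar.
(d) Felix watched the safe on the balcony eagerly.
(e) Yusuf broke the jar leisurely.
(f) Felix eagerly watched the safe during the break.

(a), (b)

(a) Entailed — the narrative places the watching before the breaking.
(b) Entailed — 'Yusuf broke the jar' is causative; it entails the inchoative 'the jar broke'.
(c) Not entailed — Yusuf watched the safe, not the jar; the jar belongs to the breaking event.
(d) Not entailed — the passage has Yusuf watching the safe, not Felix.
(e) Not entailed — 'leisurely' adds a manner not in (and inconsistent with) the original.
(f) Not entailed — the passage has Yusuf watching the safe, not Felix.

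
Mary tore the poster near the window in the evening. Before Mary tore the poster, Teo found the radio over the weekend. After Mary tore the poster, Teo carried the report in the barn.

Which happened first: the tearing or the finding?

The connectives place the finding before the tearing.

the finding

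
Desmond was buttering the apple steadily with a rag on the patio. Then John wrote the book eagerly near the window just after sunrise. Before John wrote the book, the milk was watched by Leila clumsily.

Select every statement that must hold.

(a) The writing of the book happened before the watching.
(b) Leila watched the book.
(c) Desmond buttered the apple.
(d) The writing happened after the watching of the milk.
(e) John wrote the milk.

(d)

(a) Not entailed — the narrative places the watching before the writing, not after.
(b) Not entailed — Leila watched the milk, not the book; the book belongs to the writing event.
(c) Not entailed — 'was buttering' is progressive on an accomplishment; it does not entail the completed 'buttered'.
(d) Entailed — the narrative places the watching before the writing.
(e) Not entailed — John wrote the book, not the milk; the milk belongs to the watching event.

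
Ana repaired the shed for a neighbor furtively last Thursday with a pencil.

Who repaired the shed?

'Ana' marks the agent of the repairing event.

Ana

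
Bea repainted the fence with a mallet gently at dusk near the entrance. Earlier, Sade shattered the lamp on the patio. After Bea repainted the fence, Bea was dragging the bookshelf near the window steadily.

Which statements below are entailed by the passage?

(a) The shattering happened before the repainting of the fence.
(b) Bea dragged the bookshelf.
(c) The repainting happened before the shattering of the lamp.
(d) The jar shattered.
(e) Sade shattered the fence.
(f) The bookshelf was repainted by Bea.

(a) Entailed — the narrative places the shattering before the repainting.
(b) Entailed — 'drag' is an activity; 'was dragging' entails that some dragging happened, so 'dragged' holds.
(c) Not entailed — the narrative places the shattering before the repainting, not after.
(d) Not entailed — the lamp is what shattered, not the jar.
(e) Not entailed — Sade shattered the lamp, not the fence; the fence belongs to the repainting event.
(f) Not entailed — Bea repainted the fence, not the bookshelf; the bookshelf belongs to the dragging event.

(a), (b)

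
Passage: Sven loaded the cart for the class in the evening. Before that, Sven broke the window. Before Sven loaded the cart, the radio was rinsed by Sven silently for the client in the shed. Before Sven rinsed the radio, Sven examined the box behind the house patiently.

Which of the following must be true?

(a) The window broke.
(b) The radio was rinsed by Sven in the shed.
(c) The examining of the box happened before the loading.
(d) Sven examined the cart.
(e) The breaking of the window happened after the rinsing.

(a) Entailed — 'Sven broke the window' is causative; it entails the inchoative 'the window broke'.
(b) Entailed — this follows by dropping conjuncts from the rinsing event's description.
(c) Entailed — the narrative places the examining before the loading.
(d) Not entailed — Sven examined the box, not the cart; the cart belongs to the loading event.
(e) Not entailed — the narrative doesn't order the rinsing relative to the breaking.

(a), (b), (c)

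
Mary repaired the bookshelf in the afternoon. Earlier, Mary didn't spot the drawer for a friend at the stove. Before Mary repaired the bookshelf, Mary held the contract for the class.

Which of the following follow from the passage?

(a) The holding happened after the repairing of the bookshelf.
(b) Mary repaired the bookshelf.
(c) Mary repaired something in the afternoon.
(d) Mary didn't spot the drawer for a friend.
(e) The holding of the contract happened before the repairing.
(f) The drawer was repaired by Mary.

(b), (c), (e)

(a) Not entailed — the narrative places the holding before the repairing, not after.
(b) Entailed — this follows by dropping conjuncts from the repairing event's description.
(c) Entailed — the original entails any weakening of itself; this just generalizes the patient.
(d) Not entailed — dropping 'at the stove' under negation is not valid — the original leaves open that Mary spotted the drawer some other way.
(e) Entailed — the narrative places the holding before the repairing.
(f) Not entailed — Mary repaired the bookshelf, not the drawer; the drawer belongs to the spotting event.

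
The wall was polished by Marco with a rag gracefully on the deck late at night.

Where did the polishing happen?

on the deck

'on the deck' marks the location of the polishing event.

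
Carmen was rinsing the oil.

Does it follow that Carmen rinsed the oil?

'rinse' is atelic; if Carmen was rinsing the oil, then Carmen rinsed the oil (for some time).

yes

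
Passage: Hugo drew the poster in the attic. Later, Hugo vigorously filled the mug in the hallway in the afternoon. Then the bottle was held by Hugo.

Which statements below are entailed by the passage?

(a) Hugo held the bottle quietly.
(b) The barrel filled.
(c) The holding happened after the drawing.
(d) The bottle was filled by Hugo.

(c)

(a) Not entailed — 'quietly' adds information not in the original event.
(b) Not entailed — the mug is what filled, not the barrel.
(c) Entailed — the narrative places the drawing before the holding.
(d) Not entailed — Hugo filled the mug, not the bottle; the bottle belongs to the holding event.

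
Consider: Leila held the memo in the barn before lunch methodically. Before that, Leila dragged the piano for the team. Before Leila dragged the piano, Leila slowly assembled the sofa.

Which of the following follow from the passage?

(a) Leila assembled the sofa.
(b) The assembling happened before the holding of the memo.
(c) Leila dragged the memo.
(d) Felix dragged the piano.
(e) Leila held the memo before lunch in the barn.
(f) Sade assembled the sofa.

(a) Entailed — dropping 'slowly' leaves a sub-description the original still satisfies.
(b) Entailed — the narrative places the assembling before the holding.
(c) Not entailed — Leila dragged the piano, not the memo; the memo belongs to the holding event.
(d) Not entailed — the passage has Leila dragging the piano, not Felix.
(e) Entailed — dropping 'methodically' leaves a sub-description the original still satisfies.
(f) Not entailed — the passage has Leila assembling the sofa, not Sade.

(a), (b), (e)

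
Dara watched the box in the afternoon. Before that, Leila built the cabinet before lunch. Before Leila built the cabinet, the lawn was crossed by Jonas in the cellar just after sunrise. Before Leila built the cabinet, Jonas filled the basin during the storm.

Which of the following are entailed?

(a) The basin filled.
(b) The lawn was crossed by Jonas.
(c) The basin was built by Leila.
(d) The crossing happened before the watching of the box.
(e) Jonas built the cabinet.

(a) Entailed — 'Jonas filled the basin' is causative; it entails the inchoative 'the basin filled'.
(b) Entailed — the original entails any weakening of itself; this just drops 'in the cellar', 'just after sunrise'.
(c) Not entailed — Leila built the cabinet, not the basin; the basin belongs to the filling event.
(d) Entailed — the narrative places the crossing before the watching.
(e) Not entailed — the passage has Leila building the cabinet, not Jonas.

(a), (b), (d)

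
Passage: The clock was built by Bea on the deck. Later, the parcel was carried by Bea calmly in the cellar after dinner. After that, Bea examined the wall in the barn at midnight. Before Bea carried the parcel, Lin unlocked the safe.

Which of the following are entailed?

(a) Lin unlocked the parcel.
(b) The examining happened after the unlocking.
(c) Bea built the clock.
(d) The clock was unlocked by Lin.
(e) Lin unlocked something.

(a) Not entailed — Lin unlocked the safe, not the parcel; the parcel belongs to the carrying event.
(b) Entailed — the narrative places the unlocking before the examining.
(c) Entailed — dropping 'on the deck' leaves a sub-description the original still satisfies.
(d) Not entailed — Lin unlocked the safe, not the clock; the clock belongs to the building event.
(e) Entailed — every conjunct here is already in the original unlocking event.

(b), (c), (e)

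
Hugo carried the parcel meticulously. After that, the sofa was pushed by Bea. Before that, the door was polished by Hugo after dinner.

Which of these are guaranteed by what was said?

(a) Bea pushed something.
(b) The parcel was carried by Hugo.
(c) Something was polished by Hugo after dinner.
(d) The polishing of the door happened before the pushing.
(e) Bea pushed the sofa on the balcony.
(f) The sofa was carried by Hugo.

(a), (b), (c), (d)

(a) Entailed — this follows by dropping conjuncts from the pushing event's description.
(b) Entailed — dropping 'meticulously' leaves a sub-description the original still satisfies.
(c) Entailed — generalizing the patient leaves a sub-description the original still satisfies.
(d) Entailed — the narrative places the polishing before the pushing.
(e) Not entailed — 'on the balcony' adds information not in the original event.
(f) Not entailed — Hugo carried the parcel, not the sofa; the sofa belongs to the pushing event.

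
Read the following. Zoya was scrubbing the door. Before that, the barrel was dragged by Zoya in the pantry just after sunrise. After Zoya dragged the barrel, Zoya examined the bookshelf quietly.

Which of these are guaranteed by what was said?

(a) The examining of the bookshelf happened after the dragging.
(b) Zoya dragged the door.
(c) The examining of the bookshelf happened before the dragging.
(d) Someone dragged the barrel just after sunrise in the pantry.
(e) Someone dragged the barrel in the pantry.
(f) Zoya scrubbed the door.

(a), (d), (e), (f)

(a) Entailed — the narrative places the dragging before the examining.
(b) Not entailed — Zoya dragged the barrel, not the door; the door belongs to the scrubbing event.
(c) Not entailed — the narrative places the dragging before the examining, not after.
(d) Entailed — generalizing the agent leaves a sub-description the original still satisfies.
(e) Entailed — this follows by dropping conjuncts from the dragging event's description.
(f) Entailed — 'scrub' is an activity; 'was scrubbing' entails that some scrubbing happened, so 'scrubbed' holds.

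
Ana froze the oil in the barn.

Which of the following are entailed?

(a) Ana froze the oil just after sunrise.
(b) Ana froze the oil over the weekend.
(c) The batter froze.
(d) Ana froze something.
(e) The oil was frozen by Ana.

(d), (e)

(a) Not entailed — 'just after sunrise' adds information not in the original event.
(b) Not entailed — 'over the weekend' adds information not in the original event.
(c) Not entailed — the oil is what froze, not the batter.
(d) Entailed — this follows by dropping conjuncts from the freezing event's description.
(e) Entailed — every conjunct here is already in the original freezing event.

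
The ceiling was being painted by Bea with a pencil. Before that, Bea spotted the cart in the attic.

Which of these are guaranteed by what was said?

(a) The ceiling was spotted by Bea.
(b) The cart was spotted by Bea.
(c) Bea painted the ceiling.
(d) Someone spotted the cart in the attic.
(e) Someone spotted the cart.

(b), (d), (e)

(a) Not entailed — Bea spotted the cart, not the ceiling; the ceiling belongs to the painting event.
(b) Entailed — dropping 'in the attic' leaves a sub-description the original still satisfies.
(c) Not entailed — 'was painting' is progressive on an accomplishment; it does not entail the completed 'painted'.
(d) Entailed — the original entails any weakening of itself; this just generalizes the agent.
(e) Entailed — dropping 'in the attic' and generalizing the agent leaves a sub-description the original still satisfies.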